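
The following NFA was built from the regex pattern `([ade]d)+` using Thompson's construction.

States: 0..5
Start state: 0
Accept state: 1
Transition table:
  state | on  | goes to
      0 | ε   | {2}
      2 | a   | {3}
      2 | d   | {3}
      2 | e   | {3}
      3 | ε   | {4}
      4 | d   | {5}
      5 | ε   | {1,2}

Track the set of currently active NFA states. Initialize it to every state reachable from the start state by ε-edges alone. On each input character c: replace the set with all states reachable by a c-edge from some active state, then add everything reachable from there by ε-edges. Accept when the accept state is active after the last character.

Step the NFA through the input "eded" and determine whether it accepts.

start: ε-closure({0}) = {0,2}
'e' @ 1: {3,4}
'd' @ 2: {1,2,5}  [accepting]
'e' @ 3: {3,4}
'd' @ 4: {1,2,5}  [accepting]
final: {1,2,5}; accept 1 in set

Answer: ACCEPT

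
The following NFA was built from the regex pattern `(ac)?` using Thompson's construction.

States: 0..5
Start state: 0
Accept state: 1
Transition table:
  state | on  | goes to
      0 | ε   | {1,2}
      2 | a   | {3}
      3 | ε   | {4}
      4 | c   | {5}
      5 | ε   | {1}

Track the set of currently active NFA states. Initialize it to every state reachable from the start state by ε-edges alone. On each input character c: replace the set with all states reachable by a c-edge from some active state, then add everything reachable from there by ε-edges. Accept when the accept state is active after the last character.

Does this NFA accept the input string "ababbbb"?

S₀ = ε-closure({0}) = {0,1,2}
'a' @ 1: {3,4}
'b' @ 2: {}  — dead — no transitions
rest 'abbbb' ignored (set empty)
after full input: {}  (accept=1 not in)

Answer: REJECT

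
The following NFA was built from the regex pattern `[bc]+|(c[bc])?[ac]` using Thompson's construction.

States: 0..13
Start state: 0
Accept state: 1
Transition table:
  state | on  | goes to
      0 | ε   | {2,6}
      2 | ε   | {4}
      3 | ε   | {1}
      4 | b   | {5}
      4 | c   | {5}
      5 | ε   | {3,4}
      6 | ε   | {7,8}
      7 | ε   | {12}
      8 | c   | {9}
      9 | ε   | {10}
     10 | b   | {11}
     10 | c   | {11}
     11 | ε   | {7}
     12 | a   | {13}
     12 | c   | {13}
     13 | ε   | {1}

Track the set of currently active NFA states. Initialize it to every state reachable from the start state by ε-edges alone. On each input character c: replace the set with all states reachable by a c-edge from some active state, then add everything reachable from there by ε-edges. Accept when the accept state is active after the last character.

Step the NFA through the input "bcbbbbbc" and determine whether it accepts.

initial (ε-close {0}): {0,2,4,6,7,8,12}
'b' @ 1: {1,3,4,5}  (accept∈set)
'c' @ 2: {1,3,4,5}  (accept∈set)
'b' @ 3: {1,3,4,5}  (accept∈set)
'b' @ 4: {1,3,4,5}  (accept∈set)
'b' @ 5: {1,3,4,5}  (accept∈set)
'b' @ 6: {1,3,4,5}  (accept∈set)
'b' @ 7: {1,3,4,5}  (accept∈set)
'c' @ 8: {1,3,4,5}  (accept∈set)
after full input: {1,3,4,5}  (accept=1 in)

Answer: ACCEPT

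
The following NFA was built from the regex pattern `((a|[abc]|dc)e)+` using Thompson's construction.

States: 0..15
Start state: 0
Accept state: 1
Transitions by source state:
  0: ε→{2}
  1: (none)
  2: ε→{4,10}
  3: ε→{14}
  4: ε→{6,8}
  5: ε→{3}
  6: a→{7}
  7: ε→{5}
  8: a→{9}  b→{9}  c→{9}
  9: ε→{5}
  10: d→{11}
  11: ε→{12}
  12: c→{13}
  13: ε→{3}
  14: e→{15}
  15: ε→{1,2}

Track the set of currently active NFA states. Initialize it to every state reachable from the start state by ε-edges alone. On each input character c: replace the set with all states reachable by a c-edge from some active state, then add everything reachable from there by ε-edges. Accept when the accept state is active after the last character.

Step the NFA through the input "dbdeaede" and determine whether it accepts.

Answer: REJECT

Trace:
S₀ = ε-closure({0}) = {0,2,4,6,8,10}
'd' @ 1: {11,12}
'b' @ 2: {}  — no active states
rest 'deaede' ignored (set empty)
end set {} — state 1 not in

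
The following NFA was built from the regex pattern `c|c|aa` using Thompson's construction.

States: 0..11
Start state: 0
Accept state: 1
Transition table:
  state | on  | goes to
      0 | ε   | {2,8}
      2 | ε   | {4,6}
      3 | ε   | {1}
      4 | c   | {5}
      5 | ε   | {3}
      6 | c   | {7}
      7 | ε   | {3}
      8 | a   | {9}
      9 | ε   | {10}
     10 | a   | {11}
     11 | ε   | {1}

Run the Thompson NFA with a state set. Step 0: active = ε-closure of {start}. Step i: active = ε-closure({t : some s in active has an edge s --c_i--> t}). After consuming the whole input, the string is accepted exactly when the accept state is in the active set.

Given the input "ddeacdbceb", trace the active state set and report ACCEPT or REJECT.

initial (ε-close {0}): {0,2,4,6,8}
'd' @ 1: {}  — no active states
rest 'deacdbceb' ignored (set empty)
end set {} — state 1 not in

Answer: REJECT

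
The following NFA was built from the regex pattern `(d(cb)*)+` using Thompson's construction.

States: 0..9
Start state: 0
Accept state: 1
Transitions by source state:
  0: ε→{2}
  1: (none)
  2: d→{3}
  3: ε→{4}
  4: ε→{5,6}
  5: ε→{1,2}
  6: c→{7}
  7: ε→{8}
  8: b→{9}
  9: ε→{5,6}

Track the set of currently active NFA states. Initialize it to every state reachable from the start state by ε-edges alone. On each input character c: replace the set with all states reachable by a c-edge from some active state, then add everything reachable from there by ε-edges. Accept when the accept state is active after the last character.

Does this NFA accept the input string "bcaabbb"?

initial (ε-close {0}): {0,2}
'b' @ 1: {}  — no active states
rest 'caabbb' ignored (set empty)
after full input: {}  (accept=1 not in)

Answer: REJECT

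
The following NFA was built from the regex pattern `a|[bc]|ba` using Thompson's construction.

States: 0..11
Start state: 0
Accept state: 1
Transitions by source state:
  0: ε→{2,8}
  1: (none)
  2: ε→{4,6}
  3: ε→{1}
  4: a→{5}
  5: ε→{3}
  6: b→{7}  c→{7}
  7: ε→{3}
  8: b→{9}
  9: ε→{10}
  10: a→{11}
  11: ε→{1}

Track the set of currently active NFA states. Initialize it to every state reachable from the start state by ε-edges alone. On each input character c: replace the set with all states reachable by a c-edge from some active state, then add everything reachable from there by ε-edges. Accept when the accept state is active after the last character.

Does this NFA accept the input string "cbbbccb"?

S₀ = ε-closure({0}) = {0,2,4,6,8}
'c' @ 1: {1,3,7}  [accepting]
'b' @ 2: {}  — dead — no transitions
rest 'bbccb' ignored (set empty)
after full input: {}  (accept=1 not in)

Answer: REJECT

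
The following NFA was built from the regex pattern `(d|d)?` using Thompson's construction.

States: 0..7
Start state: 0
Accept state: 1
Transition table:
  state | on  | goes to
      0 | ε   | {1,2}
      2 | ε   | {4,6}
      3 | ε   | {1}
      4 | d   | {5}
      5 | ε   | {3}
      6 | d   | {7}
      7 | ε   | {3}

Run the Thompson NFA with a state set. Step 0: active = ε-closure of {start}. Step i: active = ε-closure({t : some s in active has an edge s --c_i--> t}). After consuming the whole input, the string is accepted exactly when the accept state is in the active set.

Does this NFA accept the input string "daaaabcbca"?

Answer: REJECT

Derivation:
S₀ = ε-closure({0}) = {0,1,2,4,6}
'd' @ 1: {1,3,5,7}  [accepting]
'a' @ 2: {}  — no active states
rest 'aaabcbca' ignored (set empty)
end set {} — state 1 not in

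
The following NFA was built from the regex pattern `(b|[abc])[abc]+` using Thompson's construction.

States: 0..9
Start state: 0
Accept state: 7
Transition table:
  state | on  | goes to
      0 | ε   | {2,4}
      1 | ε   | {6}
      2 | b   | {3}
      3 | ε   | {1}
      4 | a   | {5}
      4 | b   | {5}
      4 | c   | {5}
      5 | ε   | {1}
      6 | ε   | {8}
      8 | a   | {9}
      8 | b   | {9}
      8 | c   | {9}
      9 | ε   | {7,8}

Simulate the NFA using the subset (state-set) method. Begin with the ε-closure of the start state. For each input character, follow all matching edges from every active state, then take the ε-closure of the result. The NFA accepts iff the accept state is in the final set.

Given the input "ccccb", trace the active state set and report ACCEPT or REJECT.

Answer: ACCEPT

Trace:
S₀ = ε-closure({0}) = {0,2,4}
'c' @ 1: {1,5,6,8}
'c' @ 2: {7,8,9}  ✓accept
'c' @ 3: {7,8,9}  ✓accept
'c' @ 4: {7,8,9}  ✓accept
'b' @ 5: {7,8,9}  ✓accept
final: {7,8,9}; accept 7 in set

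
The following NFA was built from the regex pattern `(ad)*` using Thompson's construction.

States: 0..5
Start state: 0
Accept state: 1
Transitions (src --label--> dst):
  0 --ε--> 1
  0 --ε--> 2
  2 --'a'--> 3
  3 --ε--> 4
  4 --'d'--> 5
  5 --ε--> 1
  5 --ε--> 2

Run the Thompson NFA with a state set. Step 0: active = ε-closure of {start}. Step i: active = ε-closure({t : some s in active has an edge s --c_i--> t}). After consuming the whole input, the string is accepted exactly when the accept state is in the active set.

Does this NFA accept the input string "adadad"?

S₀ = ε-closure({0}) = {0,1,2}
'a' @ 1: {3,4}
'd' @ 2: {1,2,5}  [accepting]
'a' @ 3: {3,4}
'd' @ 4: {1,2,5}  [accepting]
'a' @ 5: {3,4}
'd' @ 6: {1,2,5}  [accepting]
end set {1,2,5} — state 1 in

Answer: ACCEPT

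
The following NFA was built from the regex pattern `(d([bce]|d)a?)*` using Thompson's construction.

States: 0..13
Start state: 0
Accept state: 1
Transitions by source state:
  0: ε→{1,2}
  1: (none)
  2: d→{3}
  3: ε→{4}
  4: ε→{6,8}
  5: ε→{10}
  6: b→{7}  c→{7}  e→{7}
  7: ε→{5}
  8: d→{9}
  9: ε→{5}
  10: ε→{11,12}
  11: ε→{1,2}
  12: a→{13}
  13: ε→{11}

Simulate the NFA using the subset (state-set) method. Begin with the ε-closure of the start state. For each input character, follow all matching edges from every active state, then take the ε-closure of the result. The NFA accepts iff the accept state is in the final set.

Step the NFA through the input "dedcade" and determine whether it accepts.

Answer: ACCEPT

Derivation:
S₀ = ε-closure({0}) = {0,1,2}
'd' @ 1: {3,4,6,8}
'e' @ 2: {1,2,5,7,10,11,12}  ✓accept
'd' @ 3: {3,4,6,8}
'c' @ 4: {1,2,5,7,10,11,12}  ✓accept
'a' @ 5: {1,2,11,13}  ✓accept
'd' @ 6: {3,4,6,8}
'e' @ 7: {1,2,5,7,10,11,12}  ✓accept
final: {1,2,5,7,10,11,12}; accept 1 in set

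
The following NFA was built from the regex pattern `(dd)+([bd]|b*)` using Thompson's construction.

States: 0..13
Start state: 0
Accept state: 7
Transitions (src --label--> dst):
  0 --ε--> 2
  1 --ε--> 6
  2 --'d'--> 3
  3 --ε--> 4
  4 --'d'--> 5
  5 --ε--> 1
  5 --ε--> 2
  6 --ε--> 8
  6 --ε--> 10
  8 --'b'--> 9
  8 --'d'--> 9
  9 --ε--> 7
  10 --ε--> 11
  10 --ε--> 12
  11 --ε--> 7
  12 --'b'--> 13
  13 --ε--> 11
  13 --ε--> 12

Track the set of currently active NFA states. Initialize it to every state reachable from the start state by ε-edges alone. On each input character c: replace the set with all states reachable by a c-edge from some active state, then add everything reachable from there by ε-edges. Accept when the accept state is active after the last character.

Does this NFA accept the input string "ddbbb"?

Answer: ACCEPT

Steps:
initial (ε-close {0}): {0,2}
'd' @ 1: {3,4}
'd' @ 2: {1,2,5,6,7,8,10,11,12}  (accept∈set)
'b' @ 3: {7,9,11,12,13}  (accept∈set)
'b' @ 4: {7,11,12,13}  (accept∈set)
'b' @ 5: {7,11,12,13}  (accept∈set)
end set {7,11,12,13} — state 7 in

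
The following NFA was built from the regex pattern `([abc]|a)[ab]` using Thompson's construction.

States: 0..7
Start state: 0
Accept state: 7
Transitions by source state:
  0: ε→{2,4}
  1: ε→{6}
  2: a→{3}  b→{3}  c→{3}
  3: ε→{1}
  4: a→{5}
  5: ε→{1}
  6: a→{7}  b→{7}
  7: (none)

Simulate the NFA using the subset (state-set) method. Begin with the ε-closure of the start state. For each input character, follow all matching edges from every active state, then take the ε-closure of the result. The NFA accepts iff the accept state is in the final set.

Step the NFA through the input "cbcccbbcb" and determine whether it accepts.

Answer: REJECT

Derivation:
S₀ = ε-closure({0}) = {0,2,4}
'c' @ 1: {1,3,6}
'b' @ 2: {7}  ✓accept
'c' @ 3: {}  — dead — no transitions
rest 'ccbbcb' ignored (set empty)
final: {}; accept 7 not in set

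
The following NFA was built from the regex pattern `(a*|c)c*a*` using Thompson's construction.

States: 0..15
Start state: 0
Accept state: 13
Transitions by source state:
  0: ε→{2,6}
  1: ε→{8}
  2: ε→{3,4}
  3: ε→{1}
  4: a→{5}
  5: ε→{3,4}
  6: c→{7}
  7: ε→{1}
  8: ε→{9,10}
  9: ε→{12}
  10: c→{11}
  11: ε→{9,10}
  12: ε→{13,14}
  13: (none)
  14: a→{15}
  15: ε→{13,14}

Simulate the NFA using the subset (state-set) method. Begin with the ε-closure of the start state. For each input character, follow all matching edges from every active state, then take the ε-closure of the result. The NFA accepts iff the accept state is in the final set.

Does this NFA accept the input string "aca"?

S₀ = ε-closure({0}) = {0,1,2,3,4,6,8,9,10,12,13,14}
'a' @ 1: {1,3,4,5,8,9,10,12,13,14,15}  (accept∈set)
'c' @ 2: {9,10,11,12,13,14}  (accept∈set)
'a' @ 3: {13,14,15}  (accept∈set)
final: {13,14,15}; accept 13 in set

Answer: ACCEPT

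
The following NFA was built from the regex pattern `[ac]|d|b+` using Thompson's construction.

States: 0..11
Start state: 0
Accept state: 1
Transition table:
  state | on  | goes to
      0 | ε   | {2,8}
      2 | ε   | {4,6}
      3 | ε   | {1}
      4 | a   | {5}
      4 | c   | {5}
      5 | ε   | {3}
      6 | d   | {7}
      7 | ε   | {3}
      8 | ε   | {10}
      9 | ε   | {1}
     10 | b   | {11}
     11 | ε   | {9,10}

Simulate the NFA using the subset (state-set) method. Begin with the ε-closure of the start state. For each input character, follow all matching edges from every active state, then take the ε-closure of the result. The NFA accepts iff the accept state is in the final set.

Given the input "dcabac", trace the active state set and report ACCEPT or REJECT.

initial (ε-close {0}): {0,2,4,6,8,10}
'd' @ 1: {1,3,7}  [accepting]
'c' @ 2: {}  — dead — no transitions
rest 'abac' ignored (set empty)
after full input: {}  (accept=1 not in)

Answer: REJECT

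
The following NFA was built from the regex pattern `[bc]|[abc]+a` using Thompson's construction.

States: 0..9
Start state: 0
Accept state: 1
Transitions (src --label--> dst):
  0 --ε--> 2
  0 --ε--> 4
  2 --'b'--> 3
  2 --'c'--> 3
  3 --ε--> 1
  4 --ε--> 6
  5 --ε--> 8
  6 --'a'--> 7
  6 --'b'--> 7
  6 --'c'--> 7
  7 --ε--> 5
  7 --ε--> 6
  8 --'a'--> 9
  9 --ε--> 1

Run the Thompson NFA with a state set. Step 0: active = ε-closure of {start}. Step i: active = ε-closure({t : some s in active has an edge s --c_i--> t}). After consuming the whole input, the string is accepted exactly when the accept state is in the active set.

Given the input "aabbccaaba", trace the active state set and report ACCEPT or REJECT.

initial (ε-close {0}): {0,2,4,6}
'a' @ 1: {5,6,7,8}
'a' @ 2: {1,5,6,7,8,9}  ✓accept
'b' @ 3: {5,6,7,8}
'b' @ 4: {5,6,7,8}
'c' @ 5: {5,6,7,8}
'c' @ 6: {5,6,7,8}
'a' @ 7: {1,5,6,7,8,9}  ✓accept
'a' @ 8: {1,5,6,7,8,9}  ✓accept
'b' @ 9: {5,6,7,8}
'a' @ 10: {1,5,6,7,8,9}  ✓accept
end set {1,5,6,7,8,9} — state 1 in

Answer: ACCEPT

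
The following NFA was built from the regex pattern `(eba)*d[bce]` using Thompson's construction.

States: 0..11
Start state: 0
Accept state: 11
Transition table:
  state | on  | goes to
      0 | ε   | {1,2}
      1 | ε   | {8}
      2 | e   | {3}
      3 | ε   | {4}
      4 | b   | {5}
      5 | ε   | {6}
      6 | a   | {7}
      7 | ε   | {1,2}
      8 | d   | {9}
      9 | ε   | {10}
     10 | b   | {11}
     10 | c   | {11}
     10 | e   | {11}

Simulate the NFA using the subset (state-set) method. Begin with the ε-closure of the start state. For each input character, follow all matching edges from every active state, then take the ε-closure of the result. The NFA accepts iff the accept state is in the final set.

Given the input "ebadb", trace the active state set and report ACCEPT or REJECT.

Answer: ACCEPT

Steps:
initial (ε-close {0}): {0,1,2,8}
'e' @ 1: {3,4}
'b' @ 2: {5,6}
'a' @ 3: {1,2,7,8}
'd' @ 4: {9,10}
'b' @ 5: {11}  (accept∈set)
end set {11} — state 11 in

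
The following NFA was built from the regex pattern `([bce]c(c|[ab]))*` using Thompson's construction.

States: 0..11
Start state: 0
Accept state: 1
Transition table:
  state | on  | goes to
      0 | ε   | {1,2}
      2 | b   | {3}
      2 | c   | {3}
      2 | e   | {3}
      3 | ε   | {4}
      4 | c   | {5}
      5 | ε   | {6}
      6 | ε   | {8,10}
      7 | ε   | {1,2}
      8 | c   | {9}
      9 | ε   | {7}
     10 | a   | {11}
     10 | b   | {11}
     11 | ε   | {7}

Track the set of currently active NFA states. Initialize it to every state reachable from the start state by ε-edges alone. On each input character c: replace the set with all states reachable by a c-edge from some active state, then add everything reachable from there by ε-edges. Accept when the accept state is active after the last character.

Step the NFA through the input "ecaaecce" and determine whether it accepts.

start: ε-closure({0}) = {0,1,2}
'e' @ 1: {3,4}
'c' @ 2: {5,6,8,10}
'a' @ 3: {1,2,7,11}  (accept∈set)
'a' @ 4: {}  — dead — no transitions
rest 'ecce' ignored (set empty)
after full input: {}  (accept=1 not in)

Answer: REJECT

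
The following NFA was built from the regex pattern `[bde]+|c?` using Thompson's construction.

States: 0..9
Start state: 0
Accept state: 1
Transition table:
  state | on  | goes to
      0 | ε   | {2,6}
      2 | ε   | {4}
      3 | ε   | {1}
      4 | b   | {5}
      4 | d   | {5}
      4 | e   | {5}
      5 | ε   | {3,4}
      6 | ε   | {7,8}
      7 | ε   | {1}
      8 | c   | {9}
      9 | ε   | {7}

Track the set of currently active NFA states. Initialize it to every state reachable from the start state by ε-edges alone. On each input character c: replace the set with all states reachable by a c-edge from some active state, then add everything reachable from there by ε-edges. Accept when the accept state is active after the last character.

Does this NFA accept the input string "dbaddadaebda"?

Answer: REJECT

Steps:
initial (ε-close {0}): {0,1,2,4,6,7,8}
'd' @ 1: {1,3,4,5}  ✓accept
'b' @ 2: {1,3,4,5}  ✓accept
'a' @ 3: {}  — no active states
rest 'ddadaebda' ignored (set empty)
final: {}; accept 1 not in set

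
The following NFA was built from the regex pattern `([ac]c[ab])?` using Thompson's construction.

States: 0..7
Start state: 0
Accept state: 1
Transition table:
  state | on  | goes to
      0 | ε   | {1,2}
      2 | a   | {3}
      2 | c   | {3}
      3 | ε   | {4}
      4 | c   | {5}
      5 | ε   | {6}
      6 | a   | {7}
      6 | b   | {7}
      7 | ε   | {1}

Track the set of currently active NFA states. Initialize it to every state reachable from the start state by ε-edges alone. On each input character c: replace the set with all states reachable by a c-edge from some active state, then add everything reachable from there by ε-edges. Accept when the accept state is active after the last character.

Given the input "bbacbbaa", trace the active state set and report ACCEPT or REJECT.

initial (ε-close {0}): {0,1,2}
'b' @ 1: {}  — dead — no transitions
rest 'bacbbaa' ignored (set empty)
final: {}; accept 1 not in set

Answer: REJECT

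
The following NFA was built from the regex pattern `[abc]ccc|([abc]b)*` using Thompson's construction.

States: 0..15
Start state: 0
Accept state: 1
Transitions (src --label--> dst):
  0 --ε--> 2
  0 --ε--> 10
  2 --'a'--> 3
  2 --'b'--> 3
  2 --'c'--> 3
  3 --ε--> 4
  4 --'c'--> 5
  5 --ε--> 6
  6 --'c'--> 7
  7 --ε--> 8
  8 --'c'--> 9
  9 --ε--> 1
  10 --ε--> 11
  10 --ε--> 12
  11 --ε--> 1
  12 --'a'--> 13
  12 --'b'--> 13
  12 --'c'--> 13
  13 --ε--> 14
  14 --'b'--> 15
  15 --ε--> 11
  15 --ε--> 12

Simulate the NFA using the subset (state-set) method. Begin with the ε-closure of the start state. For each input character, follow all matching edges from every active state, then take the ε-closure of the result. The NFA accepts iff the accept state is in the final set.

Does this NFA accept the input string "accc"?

Answer: ACCEPT

Steps:
S₀ = ε-closure({0}) = {0,1,2,10,11,12}
'a' @ 1: {3,4,13,14}
'c' @ 2: {5,6}
'c' @ 3: {7,8}
'c' @ 4: {1,9}  [accepting]
end set {1,9} — state 1 in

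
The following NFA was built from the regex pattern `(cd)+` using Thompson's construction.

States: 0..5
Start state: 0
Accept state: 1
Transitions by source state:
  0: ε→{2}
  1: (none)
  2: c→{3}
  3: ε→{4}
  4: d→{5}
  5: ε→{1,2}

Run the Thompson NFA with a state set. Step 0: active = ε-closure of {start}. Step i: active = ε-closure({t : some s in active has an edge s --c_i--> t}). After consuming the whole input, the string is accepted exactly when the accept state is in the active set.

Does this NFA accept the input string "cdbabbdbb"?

S₀ = ε-closure({0}) = {0,2}
'c' @ 1: {3,4}
'd' @ 2: {1,2,5}  [accepting]
'b' @ 3: {}  — dead — no transitions
rest 'abbdbb' ignored (set empty)
after full input: {}  (accept=1 not in)

Answer: REJECT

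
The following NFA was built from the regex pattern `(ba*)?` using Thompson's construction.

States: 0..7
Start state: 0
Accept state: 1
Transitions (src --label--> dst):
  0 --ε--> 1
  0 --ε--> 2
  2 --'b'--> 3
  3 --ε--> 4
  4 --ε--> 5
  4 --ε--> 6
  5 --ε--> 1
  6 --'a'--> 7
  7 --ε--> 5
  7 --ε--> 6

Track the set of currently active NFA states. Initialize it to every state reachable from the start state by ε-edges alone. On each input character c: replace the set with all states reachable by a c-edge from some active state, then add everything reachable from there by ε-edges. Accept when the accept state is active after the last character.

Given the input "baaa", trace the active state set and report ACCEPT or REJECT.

S₀ = ε-closure({0}) = {0,1,2}
'b' @ 1: {1,3,4,5,6}  ✓accept
'a' @ 2: {1,5,6,7}  ✓accept
'a' @ 3: {1,5,6,7}  ✓accept
'a' @ 4: {1,5,6,7}  ✓accept
after full input: {1,5,6,7}  (accept=1 in)

Answer: ACCEPT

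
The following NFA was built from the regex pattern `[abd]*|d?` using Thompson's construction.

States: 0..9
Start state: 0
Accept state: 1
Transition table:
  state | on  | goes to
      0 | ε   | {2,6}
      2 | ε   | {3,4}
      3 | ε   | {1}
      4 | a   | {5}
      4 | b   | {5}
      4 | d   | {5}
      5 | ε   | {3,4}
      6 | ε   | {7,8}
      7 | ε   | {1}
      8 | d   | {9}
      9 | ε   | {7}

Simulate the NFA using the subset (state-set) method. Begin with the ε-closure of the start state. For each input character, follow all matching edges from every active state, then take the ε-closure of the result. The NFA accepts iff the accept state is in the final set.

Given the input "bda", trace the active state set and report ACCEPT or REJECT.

S₀ = ε-closure({0}) = {0,1,2,3,4,6,7,8}
'b' @ 1: {1,3,4,5}  ✓accept
'd' @ 2: {1,3,4,5}  ✓accept
'a' @ 3: {1,3,4,5}  ✓accept
end set {1,3,4,5} — state 1 in

Answer: ACCEPT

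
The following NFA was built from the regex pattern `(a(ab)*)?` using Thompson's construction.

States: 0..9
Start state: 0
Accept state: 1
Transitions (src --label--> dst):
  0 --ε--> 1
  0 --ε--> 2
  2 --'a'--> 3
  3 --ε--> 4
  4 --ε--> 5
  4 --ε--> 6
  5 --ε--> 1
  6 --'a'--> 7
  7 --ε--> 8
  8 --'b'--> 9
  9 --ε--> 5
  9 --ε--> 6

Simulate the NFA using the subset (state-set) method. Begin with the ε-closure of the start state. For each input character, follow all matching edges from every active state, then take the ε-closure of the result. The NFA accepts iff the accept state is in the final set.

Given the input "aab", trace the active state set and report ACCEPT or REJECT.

start: ε-closure({0}) = {0,1,2}
'a' @ 1: {1,3,4,5,6}  (accept∈set)
'a' @ 2: {7,8}
'b' @ 3: {1,5,6,9}  (accept∈set)
after full input: {1,5,6,9}  (accept=1 in)

Answer: ACCEPT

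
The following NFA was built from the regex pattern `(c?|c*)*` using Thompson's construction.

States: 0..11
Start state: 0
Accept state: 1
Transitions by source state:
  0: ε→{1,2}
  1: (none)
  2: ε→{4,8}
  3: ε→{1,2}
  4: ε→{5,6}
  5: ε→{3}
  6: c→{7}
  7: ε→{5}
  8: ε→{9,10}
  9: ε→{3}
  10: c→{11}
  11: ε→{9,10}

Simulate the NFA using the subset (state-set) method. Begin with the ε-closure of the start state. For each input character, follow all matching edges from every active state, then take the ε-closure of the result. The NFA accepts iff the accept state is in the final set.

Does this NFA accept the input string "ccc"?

initial (ε-close {0}): {0,1,2,3,4,5,6,8,9,10}
'c' @ 1: {1,2,3,4,5,6,7,8,9,10,11}  (accept∈set)
'c' @ 2: {1,2,3,4,5,6,7,8,9,10,11}  (accept∈set)
'c' @ 3: {1,2,3,4,5,6,7,8,9,10,11}  (accept∈set)
final: {1,2,3,4,5,6,7,8,9,10,11}; accept 1 in set

Answer: ACCEPT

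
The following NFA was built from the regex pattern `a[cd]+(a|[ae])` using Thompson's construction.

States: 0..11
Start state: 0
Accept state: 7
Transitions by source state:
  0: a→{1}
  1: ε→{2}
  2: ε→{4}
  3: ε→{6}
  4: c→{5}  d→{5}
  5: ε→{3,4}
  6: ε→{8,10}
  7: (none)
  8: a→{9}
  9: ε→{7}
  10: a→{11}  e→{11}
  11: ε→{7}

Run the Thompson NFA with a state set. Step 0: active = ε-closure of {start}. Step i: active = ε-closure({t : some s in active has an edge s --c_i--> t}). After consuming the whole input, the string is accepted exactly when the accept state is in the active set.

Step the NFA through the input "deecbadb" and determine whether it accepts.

Answer: REJECT

Trace:
start: ε-closure({0}) = {0}
'd' @ 1: {}  — no active states
rest 'eecbadb' ignored (set empty)
end set {} — state 7 not in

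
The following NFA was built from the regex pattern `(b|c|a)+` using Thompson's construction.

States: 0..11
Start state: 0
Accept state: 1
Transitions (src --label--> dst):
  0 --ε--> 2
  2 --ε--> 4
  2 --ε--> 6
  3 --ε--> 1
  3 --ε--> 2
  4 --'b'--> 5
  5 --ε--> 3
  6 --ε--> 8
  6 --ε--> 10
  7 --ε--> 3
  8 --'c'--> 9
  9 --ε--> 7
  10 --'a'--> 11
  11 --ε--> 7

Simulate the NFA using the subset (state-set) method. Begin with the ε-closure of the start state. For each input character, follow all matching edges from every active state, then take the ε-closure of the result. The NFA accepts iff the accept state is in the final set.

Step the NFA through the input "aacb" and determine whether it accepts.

start: ε-closure({0}) = {0,2,4,6,8,10}
'a' @ 1: {1,2,3,4,6,7,8,10,11}  ✓accept
'a' @ 2: {1,2,3,4,6,7,8,10,11}  ✓accept
'c' @ 3: {1,2,3,4,6,7,8,9,10}  ✓accept
'b' @ 4: {1,2,3,4,5,6,8,10}  ✓accept
after full input: {1,2,3,4,5,6,8,10}  (accept=1 in)

Answer: ACCEPT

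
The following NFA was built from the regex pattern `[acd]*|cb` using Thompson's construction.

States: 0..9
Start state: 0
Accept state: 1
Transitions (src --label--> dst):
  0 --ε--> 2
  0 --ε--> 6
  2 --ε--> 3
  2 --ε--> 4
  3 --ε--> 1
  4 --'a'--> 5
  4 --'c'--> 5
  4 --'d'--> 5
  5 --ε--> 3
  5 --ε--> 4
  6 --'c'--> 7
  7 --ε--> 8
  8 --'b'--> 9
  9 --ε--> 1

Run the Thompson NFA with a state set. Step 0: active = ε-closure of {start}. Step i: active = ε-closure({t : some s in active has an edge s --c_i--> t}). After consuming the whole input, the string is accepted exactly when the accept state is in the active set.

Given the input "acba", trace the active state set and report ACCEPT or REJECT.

S₀ = ε-closure({0}) = {0,1,2,3,4,6}
'a' @ 1: {1,3,4,5}  ✓accept
'c' @ 2: {1,3,4,5}  ✓accept
'b' @ 3: {}  — state set empty
rest 'a' ignored (set empty)
end set {} — state 1 not in

Answer: REJECT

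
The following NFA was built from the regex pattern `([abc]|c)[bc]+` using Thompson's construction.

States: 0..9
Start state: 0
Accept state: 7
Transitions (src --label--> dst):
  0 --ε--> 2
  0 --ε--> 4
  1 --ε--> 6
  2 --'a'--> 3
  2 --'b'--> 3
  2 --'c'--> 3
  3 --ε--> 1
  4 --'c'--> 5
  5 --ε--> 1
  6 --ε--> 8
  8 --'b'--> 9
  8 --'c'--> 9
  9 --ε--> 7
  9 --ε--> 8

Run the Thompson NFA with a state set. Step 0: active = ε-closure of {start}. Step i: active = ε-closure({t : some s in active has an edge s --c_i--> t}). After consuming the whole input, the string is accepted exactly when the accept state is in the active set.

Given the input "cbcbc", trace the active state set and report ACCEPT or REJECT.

Answer: ACCEPT

Trace:
start: ε-closure({0}) = {0,2,4}
'c' @ 1: {1,3,5,6,8}
'b' @ 2: {7,8,9}  (accept∈set)
'c' @ 3: {7,8,9}  (accept∈set)
'b' @ 4: {7,8,9}  (accept∈set)
'c' @ 5: {7,8,9}  (accept∈set)
end set {7,8,9} — state 7 in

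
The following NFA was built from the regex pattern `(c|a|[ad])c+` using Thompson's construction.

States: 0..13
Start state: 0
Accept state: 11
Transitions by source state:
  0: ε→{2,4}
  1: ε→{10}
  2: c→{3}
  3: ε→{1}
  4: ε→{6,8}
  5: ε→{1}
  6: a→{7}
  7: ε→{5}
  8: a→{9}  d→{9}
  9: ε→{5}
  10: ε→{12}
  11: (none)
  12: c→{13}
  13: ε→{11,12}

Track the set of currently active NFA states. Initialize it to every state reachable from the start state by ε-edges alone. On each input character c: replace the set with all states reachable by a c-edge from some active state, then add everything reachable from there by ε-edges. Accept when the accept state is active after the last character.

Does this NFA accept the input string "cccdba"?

Answer: REJECT

Steps:
S₀ = ε-closure({0}) = {0,2,4,6,8}
'c' @ 1: {1,3,10,12}
'c' @ 2: {11,12,13}  ✓accept
'c' @ 3: {11,12,13}  ✓accept
'd' @ 4: {}  — state set empty
rest 'ba' ignored (set empty)
final: {}; accept 11 not in set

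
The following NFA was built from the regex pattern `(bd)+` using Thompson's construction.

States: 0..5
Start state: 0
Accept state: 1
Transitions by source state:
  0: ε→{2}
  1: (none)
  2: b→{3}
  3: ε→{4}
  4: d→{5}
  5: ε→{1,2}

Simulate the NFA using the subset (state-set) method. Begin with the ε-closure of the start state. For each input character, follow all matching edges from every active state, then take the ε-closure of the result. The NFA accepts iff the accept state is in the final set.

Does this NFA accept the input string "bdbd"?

start: ε-closure({0}) = {0,2}
'b' @ 1: {3,4}
'd' @ 2: {1,2,5}  (accept∈set)
'b' @ 3: {3,4}
'd' @ 4: {1,2,5}  (accept∈set)
final: {1,2,5}; accept 1 in set

Answer: ACCEPT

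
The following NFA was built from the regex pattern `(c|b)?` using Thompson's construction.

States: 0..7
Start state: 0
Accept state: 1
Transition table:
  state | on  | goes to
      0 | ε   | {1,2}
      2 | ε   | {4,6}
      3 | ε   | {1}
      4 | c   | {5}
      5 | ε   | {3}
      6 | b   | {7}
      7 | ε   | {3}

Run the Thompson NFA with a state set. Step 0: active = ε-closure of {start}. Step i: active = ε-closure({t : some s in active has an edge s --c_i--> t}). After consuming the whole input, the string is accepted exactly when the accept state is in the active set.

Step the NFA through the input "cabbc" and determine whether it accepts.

Answer: REJECT

Derivation:
S₀ = ε-closure({0}) = {0,1,2,4,6}
'c' @ 1: {1,3,5}  ✓accept
'a' @ 2: {}  — dead — no transitions
rest 'bbc' ignored (set empty)
end set {} — state 1 not in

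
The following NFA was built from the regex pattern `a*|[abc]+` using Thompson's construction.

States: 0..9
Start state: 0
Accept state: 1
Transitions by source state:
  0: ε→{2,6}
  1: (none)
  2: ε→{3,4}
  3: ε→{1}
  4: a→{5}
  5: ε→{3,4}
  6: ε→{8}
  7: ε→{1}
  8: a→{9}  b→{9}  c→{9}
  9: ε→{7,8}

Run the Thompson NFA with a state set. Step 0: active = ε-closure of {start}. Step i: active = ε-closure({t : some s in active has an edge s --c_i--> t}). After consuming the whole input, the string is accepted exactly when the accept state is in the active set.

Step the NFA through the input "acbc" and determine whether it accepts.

initial (ε-close {0}): {0,1,2,3,4,6,8}
'a' @ 1: {1,3,4,5,7,8,9}  ✓accept
'c' @ 2: {1,7,8,9}  ✓accept
'b' @ 3: {1,7,8,9}  ✓accept
'c' @ 4: {1,7,8,9}  ✓accept
end set {1,7,8,9} — state 1 in

Answer: ACCEPT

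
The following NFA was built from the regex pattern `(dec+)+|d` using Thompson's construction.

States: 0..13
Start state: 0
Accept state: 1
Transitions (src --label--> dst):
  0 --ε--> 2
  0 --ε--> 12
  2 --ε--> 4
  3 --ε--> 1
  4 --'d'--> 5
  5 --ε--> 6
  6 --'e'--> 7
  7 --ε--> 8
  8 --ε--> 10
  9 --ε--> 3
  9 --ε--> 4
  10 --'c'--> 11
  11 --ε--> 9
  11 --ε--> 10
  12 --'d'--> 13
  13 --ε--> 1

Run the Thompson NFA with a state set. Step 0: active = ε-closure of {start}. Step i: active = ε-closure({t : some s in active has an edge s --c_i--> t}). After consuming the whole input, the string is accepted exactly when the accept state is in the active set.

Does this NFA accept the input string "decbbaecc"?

S₀ = ε-closure({0}) = {0,2,4,12}
'd' @ 1: {1,5,6,13}  ✓accept
'e' @ 2: {7,8,10}
'c' @ 3: {1,3,4,9,10,11}  ✓accept
'b' @ 4: {}  — no active states
rest 'baecc' ignored (set empty)
end set {} — state 1 not in

Answer: REJECT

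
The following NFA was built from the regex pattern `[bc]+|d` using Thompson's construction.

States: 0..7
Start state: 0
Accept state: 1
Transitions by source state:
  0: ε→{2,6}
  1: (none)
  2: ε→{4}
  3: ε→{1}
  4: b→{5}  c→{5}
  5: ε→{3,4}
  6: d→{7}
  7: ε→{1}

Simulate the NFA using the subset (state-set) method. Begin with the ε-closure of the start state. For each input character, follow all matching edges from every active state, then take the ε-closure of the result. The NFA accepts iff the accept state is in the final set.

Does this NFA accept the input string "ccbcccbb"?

S₀ = ε-closure({0}) = {0,2,4,6}
'c' @ 1: {1,3,4,5}  [accepting]
'c' @ 2: {1,3,4,5}  [accepting]
'b' @ 3: {1,3,4,5}  [accepting]
'c' @ 4: {1,3,4,5}  [accepting]
'c' @ 5: {1,3,4,5}  [accepting]
'c' @ 6: {1,3,4,5}  [accepting]
'b' @ 7: {1,3,4,5}  [accepting]
'b' @ 8: {1,3,4,5}  [accepting]
end set {1,3,4,5} — state 1 in

Answer: ACCEPT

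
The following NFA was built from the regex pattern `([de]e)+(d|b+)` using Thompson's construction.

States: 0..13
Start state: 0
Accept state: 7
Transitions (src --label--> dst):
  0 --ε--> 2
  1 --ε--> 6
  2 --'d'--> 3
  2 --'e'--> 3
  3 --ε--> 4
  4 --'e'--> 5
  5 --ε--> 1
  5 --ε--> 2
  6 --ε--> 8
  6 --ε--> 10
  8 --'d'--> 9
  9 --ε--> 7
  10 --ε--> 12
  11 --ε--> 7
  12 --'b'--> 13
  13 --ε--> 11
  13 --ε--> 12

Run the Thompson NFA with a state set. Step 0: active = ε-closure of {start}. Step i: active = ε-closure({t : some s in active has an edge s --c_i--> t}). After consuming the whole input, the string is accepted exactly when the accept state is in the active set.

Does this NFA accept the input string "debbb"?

Answer: ACCEPT

Steps:
initial (ε-close {0}): {0,2}
'd' @ 1: {3,4}
'e' @ 2: {1,2,5,6,8,10,12}
'b' @ 3: {7,11,12,13}  [accepting]
'b' @ 4: {7,11,12,13}  [accepting]
'b' @ 5: {7,11,12,13}  [accepting]
end set {7,11,12,13} — state 7 in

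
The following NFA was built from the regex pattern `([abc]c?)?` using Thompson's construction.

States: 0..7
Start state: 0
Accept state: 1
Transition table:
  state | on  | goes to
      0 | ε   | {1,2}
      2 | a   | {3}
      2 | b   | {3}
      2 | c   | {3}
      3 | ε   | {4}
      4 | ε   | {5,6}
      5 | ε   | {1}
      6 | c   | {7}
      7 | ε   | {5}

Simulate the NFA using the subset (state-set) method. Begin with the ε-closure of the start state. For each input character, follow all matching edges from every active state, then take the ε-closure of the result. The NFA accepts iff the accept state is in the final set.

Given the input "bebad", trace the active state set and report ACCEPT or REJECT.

Answer: REJECT

Steps:
S₀ = ε-closure({0}) = {0,1,2}
'b' @ 1: {1,3,4,5,6}  (accept∈set)
'e' @ 2: {}  — state set empty
rest 'bad' ignored (set empty)
final: {}; accept 1 not in set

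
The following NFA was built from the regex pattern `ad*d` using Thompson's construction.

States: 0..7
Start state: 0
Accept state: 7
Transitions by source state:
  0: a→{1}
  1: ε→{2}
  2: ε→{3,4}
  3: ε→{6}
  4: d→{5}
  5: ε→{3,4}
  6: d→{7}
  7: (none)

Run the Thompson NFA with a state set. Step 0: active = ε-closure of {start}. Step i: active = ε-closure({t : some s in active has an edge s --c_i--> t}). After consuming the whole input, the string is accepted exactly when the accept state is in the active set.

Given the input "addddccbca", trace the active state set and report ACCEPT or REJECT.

initial (ε-close {0}): {0}
'a' @ 1: {1,2,3,4,6}
'd' @ 2: {3,4,5,6,7}  (accept∈set)
'd' @ 3: {3,4,5,6,7}  (accept∈set)
'd' @ 4: {3,4,5,6,7}  (accept∈set)
'd' @ 5: {3,4,5,6,7}  (accept∈set)
'c' @ 6: {}  — no active states
rest 'cbca' ignored (set empty)
after full input: {}  (accept=7 not in)

Answer: REJECT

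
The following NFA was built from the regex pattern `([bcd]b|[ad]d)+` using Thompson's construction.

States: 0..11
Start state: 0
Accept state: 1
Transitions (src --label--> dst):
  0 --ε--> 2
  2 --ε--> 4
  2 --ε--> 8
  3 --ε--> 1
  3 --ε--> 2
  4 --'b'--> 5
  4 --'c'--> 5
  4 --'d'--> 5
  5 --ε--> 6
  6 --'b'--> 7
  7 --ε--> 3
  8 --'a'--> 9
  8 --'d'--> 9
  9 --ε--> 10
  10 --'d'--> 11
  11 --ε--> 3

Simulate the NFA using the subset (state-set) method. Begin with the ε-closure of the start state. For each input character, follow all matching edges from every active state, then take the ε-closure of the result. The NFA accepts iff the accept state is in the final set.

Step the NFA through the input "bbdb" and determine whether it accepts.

initial (ε-close {0}): {0,2,4,8}
'b' @ 1: {5,6}
'b' @ 2: {1,2,3,4,7,8}  (accept∈set)
'd' @ 3: {5,6,9,10}
'b' @ 4: {1,2,3,4,7,8}  (accept∈set)
end set {1,2,3,4,7,8} — state 1 in

Answer: ACCEPT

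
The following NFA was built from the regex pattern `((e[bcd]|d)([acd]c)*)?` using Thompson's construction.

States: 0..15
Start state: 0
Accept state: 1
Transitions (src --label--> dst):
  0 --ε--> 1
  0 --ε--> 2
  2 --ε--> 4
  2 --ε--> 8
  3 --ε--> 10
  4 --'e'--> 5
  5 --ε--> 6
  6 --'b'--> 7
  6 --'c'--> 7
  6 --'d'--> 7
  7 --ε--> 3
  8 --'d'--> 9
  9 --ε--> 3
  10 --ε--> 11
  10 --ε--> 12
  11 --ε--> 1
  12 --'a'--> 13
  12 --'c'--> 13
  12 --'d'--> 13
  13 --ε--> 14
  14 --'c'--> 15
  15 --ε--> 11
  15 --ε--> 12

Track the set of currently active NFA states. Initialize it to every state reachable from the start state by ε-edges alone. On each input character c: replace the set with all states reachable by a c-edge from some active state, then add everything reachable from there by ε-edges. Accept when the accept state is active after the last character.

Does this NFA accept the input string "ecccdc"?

initial (ε-close {0}): {0,1,2,4,8}
'e' @ 1: {5,6}
'c' @ 2: {1,3,7,10,11,12}  ✓accept
'c' @ 3: {13,14}
'c' @ 4: {1,11,12,15}  ✓accept
'd' @ 5: {13,14}
'c' @ 6: {1,11,12,15}  ✓accept
after full input: {1,11,12,15}  (accept=1 in)

Answer: ACCEPT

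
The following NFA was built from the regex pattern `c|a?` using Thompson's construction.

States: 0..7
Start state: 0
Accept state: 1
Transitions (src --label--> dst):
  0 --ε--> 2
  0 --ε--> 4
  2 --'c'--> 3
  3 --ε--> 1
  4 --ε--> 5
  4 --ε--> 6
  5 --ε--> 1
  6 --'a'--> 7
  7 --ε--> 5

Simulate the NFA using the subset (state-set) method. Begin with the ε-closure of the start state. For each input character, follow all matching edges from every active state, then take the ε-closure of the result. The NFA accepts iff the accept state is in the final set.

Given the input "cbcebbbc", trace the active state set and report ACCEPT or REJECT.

Answer: REJECT

Trace:
S₀ = ε-closure({0}) = {0,1,2,4,5,6}
'c' @ 1: {1,3}  ✓accept
'b' @ 2: {}  — dead — no transitions
rest 'cebbbc' ignored (set empty)
after full input: {}  (accept=1 not in)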